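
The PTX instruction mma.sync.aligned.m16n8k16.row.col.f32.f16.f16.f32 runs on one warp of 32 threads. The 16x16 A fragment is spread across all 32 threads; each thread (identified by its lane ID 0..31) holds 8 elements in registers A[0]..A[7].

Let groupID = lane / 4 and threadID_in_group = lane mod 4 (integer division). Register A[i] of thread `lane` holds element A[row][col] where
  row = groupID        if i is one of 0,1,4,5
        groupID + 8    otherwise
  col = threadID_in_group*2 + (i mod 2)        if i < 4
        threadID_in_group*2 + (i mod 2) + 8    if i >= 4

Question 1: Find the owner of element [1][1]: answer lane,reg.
r=1→G=1,rhi=0  c=1→chi=0,T=0,p=1
L=1*4+0=4  i=0*4+0*2+1=1

4,1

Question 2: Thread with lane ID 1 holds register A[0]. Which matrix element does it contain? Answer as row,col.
L=1->g=1>>2=0, t=1&3=1
[0]->row 0+0=0  col 1·2+0+0=2

0,2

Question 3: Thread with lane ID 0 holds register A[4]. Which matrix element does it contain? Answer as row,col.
0,8

L=0=>grp=0>>2=0, tig=0&3=0
[4]=>row 0+0=0  col 0·2+0+8=8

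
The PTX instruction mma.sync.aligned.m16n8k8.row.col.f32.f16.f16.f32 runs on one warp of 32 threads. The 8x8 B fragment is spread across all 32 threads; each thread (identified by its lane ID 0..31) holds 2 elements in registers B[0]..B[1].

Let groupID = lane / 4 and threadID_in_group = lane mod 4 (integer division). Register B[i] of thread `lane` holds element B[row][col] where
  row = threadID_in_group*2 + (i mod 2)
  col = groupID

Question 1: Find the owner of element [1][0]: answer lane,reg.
c:0=>grp=0  r:1=>tig=0,lo=1
L=0*4+0=0  i=1=1

0,1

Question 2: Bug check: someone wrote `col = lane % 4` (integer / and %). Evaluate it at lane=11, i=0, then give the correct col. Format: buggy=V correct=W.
`lane % 4`[11,0]=>3
L=11=>grp=11>>2=2, tig=11&3=3
[0]=>row 3·2+0=6  col grp=2
col: 3 vs 2

buggy=3 correct=2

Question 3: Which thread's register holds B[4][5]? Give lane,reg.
22,0

c=5⇒gr=5  r=4⇒th=2,odd=0
L=5*4+2=22  i=0=0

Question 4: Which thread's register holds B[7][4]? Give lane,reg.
19,1

c=4→G=4  r=7→T=3,p=1
L=4*4+3=19  i=1=1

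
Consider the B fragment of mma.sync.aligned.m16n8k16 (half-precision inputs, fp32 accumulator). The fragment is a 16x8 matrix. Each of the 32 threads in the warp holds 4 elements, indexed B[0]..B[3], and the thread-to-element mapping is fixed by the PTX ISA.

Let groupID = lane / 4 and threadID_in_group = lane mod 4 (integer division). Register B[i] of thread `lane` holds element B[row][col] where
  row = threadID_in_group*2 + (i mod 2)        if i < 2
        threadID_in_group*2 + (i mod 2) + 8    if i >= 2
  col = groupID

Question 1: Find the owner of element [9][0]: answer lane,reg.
c:0=>grp=0  r:9=>rB=1,tig=0,lo=1
L=0*4+0=0  i=1*2+1=3

0,3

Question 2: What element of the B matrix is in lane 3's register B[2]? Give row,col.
lane 3: gr=0 (3/4), th=3 (3%4)
i=2: r=3*2+0+8=14, c=gr=0

14,0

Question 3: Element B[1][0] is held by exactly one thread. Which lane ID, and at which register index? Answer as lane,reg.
0,1

c=0⇒gr=0  r=1⇒Rb=0,th=0,odd=1
L=0*4+0=0  i=0*2+1=1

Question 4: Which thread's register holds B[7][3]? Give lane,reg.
c=3->g=3  r=7->rb=0,t=3,b0=1
L=3*4+3=15  i=0*2+1=1

15,1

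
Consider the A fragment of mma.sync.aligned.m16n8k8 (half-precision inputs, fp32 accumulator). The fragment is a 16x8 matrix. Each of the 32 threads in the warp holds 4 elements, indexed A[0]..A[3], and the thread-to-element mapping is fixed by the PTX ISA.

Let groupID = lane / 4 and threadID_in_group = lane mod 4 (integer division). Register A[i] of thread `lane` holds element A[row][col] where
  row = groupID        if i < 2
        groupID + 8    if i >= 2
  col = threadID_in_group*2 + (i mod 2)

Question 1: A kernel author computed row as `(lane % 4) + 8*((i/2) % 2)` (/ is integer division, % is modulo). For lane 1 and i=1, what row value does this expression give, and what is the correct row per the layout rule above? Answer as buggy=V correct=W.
buggy=1 correct=0

`(lane % 4) + 8*((i/2) % 2)`[1,1]⇒1
L=1⇒gr=1>>2=0, th=1&3=1
[1]⇒row 0+0=0  col 1·2+1=3
row: 1 vs 0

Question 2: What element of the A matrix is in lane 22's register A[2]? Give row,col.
13,4

22: grp=5,tig=2
[2] (5+8,2*2+0) = (13,4)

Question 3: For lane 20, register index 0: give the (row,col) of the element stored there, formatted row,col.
5,0

L=20→G=20>>2=5, T=20&3=0
[0]→row 5+0=5  col 0·2+0=0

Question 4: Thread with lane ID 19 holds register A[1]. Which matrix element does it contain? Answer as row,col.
4,7

L=19⇒gr=19>>2=4, th=19&3=3
[1]⇒row 4+0=4  col 3·2+1=7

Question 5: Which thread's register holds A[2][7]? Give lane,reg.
11,1

r:2=>grp=2,rB=0  c:7=>tig=3,lo=1
L=2*4+3=11  i=0*2+1=1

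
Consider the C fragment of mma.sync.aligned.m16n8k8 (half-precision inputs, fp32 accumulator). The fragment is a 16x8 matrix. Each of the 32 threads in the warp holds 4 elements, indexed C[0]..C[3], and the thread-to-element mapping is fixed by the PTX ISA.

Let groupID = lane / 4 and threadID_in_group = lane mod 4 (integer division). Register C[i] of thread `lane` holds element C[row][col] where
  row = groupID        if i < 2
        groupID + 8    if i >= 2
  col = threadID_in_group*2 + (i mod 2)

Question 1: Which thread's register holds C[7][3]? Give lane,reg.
29,1

r:7=>grp=7,rB=0  c:3=>tig=1,lo=1
L=7*4+1=29  i=0*2+1=1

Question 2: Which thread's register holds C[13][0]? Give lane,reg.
20,2

r=13→G=5,rhi=1  c=0→T=0,p=0
L=5*4+0=20  i=1*2+0=2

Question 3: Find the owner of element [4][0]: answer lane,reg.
16,0

r: 4->gid=4,r8=0  c: 0->tid=0,i&1=0
L=4*4+0=16  i=0*2+0=0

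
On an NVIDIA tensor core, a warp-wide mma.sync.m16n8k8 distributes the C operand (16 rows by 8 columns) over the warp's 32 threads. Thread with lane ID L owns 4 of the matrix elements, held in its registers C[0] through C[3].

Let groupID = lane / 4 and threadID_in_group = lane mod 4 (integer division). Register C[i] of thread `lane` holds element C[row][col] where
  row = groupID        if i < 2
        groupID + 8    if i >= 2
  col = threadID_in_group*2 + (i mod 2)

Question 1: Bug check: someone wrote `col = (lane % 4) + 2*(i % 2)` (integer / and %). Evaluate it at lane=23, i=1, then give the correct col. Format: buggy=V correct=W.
`(lane % 4) + 2*(i % 2)`[23,1]->5
lane 23: gid=5 (23/4), tid=3 (23%4)
i=1: r=5+0=5, c=3*2+1=7
col: 5 vs 7

buggy=5 correct=7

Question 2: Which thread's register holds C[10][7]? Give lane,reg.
11,3

r: 10->gid=2,r8=1  c: 7->tid=3,i&1=1
L=2*4+3=11  i=1*2+1=3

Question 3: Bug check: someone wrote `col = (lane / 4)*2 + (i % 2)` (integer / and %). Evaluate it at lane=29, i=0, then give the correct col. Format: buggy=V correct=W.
`(lane / 4)*2 + (i % 2)`[29,0]=>14
29: grp=7,tig=1
[0] (7+0,1*2+0) = (7,2)
col: 14 vs 2

buggy=14 correct=2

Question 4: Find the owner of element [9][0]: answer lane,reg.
r=9→G=1,rhi=1  c=0→T=0,p=0
L=1*4+0=4  i=1*2+0=2

4,2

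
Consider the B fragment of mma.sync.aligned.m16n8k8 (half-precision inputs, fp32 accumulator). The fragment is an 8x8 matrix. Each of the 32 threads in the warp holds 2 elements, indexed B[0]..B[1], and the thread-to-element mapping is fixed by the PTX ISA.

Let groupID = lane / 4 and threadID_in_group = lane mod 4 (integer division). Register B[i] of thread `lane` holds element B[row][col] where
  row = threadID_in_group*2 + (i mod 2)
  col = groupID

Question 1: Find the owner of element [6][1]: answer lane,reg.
c=1->g=1  r=6->t=3,b0=0
L=1*4+3=7  i=0=0

7,0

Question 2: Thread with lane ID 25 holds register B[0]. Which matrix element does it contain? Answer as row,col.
lane 25→25/4=6, 25 mod 4=1
i=0  r:2·1+0→2  c:6

2,6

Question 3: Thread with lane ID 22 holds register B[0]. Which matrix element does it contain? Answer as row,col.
4,5

lane 22→22/4=5, 22 mod 4=2
i=0  r:2·2+0→4  c:5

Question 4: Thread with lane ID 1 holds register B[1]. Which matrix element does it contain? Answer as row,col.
3,0

1: gr=0,th=1
[1] (1*2+1,0) = (3,0)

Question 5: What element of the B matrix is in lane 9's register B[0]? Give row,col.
lane 9->9/4=2, 9 mod 4=1
i=0  r:2·1+0->2  c:2

2,2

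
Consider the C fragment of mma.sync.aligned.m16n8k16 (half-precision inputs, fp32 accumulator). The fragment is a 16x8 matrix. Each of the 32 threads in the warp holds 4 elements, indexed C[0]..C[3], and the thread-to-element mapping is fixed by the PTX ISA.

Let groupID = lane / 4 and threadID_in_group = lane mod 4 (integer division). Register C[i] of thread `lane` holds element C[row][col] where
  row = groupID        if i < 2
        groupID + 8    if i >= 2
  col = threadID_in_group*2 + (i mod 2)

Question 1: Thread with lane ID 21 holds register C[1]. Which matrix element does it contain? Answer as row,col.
lane 21: g=5 (21/4), t=1 (21%4)
i=1: r=5+0=5, c=1*2+1=3

5,3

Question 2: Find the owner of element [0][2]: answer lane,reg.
1,0

r:0=>grp=0,rB=0  c:2=>tig=1,lo=0
L=0*4+1=1  i=0*2+0=0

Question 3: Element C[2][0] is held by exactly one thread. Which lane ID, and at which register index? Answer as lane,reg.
r:2=>grp=2,rB=0  c:0=>tig=0,lo=0
L=2*4+0=8  i=0*2+0=0

8,0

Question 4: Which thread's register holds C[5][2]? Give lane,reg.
21,0

r:5=>grp=5,rB=0  c:2=>tig=1,lo=0
L=5*4+1=21  i=0*2+0=0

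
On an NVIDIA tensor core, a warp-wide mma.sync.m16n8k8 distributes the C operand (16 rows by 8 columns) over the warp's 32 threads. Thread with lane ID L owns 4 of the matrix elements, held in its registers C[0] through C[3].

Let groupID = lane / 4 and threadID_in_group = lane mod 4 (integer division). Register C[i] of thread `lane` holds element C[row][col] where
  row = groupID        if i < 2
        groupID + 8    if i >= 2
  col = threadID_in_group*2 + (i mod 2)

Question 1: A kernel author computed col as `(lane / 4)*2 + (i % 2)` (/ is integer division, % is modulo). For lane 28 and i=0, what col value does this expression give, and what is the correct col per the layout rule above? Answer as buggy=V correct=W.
buggy=14 correct=0

`(lane / 4)*2 + (i % 2)`[28,0]⇒14
lane 28: gr=7 (28/4), th=0 (28%4)
i=0: r=7+0=7, c=0*2+0=0
col: 14 vs 0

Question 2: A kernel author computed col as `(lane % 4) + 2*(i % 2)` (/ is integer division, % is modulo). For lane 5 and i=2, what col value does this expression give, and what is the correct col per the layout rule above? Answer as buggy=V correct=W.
`(lane % 4) + 2*(i % 2)`[5,2]→1
lane 5→5/4=1, 5 mod 4=1
i=2  r:1+8→9  c:2·1+0→2
col: 1 vs 2

buggy=1 correct=2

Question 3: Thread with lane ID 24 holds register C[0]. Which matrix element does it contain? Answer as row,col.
6,0

lane 24: gr=6 (24/4), th=0 (24%4)
i=0: r=6+0=6, c=0*2+0=0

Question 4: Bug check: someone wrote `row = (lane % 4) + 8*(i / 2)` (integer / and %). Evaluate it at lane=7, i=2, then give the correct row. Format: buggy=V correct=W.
buggy=11 correct=9

`(lane % 4) + 8*(i / 2)`[7,2]->11
lane 7: gid=1 (7/4), tid=3 (7%4)
i=2: r=1+8=9, c=3*2+0=6
row: 11 vs 9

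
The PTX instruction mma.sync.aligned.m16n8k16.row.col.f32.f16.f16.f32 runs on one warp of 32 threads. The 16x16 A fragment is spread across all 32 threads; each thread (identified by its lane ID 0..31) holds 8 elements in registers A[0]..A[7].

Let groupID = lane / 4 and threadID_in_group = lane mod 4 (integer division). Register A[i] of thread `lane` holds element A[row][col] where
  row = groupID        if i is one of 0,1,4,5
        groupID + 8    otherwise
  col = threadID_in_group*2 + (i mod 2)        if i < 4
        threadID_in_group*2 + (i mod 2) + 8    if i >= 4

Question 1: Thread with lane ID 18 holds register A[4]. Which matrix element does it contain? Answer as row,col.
L=18->gid=18>>2=4, tid=18&3=2
[4]->row 4+0=4  col 2·2+0+8=12

4,12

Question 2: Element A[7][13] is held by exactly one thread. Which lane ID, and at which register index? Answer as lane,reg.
30,5

r:7=>grp=7,rB=0  c:13=>cB=1,tig=2,lo=1
L=7*4+2=30  i=1*4+0*2+1=5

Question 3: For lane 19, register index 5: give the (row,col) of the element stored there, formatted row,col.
lane 19: grp=4 (19/4), tig=3 (19%4)
i=5: r=4+0=4, c=3*2+1+8=15

4,15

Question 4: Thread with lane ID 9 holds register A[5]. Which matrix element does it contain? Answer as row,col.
lane 9→9/4=2, 9 mod 4=1
i=5  r:2+0→2  c:2·1+1+8→11

2,11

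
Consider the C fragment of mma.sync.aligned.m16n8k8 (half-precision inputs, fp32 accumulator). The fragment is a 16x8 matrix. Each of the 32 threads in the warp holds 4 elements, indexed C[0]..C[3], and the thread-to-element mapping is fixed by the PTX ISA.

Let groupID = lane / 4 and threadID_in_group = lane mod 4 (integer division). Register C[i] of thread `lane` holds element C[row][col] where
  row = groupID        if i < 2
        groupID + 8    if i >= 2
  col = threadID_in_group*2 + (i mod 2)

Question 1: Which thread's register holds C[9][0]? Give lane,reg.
4,2

r:9=>grp=1,rB=1  c:0=>tig=0,lo=0
L=1*4+0=4  i=1*2+0=2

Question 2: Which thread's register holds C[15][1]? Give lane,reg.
28,3

r:15=>grp=7,rB=1  c:1=>tig=0,lo=1
L=7*4+0=28  i=1*2+1=3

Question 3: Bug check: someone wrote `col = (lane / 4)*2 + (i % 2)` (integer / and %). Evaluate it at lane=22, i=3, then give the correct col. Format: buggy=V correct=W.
`(lane / 4)*2 + (i % 2)`[22,3]=>11
22: grp=5,tig=2
[3] (5+8,2*2+1) = (13,5)
col: 11 vs 5

buggy=11 correct=5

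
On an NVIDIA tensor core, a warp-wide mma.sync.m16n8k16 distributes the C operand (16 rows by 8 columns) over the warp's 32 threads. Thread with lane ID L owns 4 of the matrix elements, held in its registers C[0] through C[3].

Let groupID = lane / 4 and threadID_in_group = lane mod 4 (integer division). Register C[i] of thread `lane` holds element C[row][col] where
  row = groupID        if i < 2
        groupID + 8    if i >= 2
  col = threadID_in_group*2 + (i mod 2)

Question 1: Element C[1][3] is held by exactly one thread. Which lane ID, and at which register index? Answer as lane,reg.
5,1

r: 1->gid=1,r8=0  c: 3->tid=1,i&1=1
L=1*4+1=5  i=0*2+1=1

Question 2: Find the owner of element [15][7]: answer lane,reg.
r:15=>grp=7,rB=1  c:7=>tig=3,lo=1
L=7*4+3=31  i=1*2+1=3

31,3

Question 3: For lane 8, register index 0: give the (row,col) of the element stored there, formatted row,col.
L=8=>grp=8>>2=2, tig=8&3=0
[0]=>row 2+0=2  col 0·2+0=0

2,0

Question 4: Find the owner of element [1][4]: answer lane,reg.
6,0

r=1⇒gr=1,Rb=0  c=4⇒th=2,odd=0
L=1*4+2=6  i=0*2+0=0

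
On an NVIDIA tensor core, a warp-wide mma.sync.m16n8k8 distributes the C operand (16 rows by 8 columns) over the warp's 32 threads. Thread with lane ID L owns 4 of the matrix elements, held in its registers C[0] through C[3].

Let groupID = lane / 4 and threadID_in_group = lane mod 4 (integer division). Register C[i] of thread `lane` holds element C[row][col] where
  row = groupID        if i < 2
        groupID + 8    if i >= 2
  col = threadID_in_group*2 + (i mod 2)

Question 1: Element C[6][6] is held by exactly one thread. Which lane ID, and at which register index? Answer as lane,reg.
27,0

r:6=>grp=6,rB=0  c:6=>tig=3,lo=0
L=6*4+3=27  i=0*2+0=0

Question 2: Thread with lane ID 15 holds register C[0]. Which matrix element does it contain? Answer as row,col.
L=15→G=15>>2=3, T=15&3=3
[0]→row 3+0=3  col 3·2+0=6

3,6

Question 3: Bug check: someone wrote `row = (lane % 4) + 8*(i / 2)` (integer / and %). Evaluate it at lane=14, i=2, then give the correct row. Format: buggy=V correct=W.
buggy=10 correct=11

`(lane % 4) + 8*(i / 2)`[14,2]->10
L=14->gid=14>>2=3, tid=14&3=2
[2]->row 3+8=11  col 2·2+0=4
row: 10 vs 11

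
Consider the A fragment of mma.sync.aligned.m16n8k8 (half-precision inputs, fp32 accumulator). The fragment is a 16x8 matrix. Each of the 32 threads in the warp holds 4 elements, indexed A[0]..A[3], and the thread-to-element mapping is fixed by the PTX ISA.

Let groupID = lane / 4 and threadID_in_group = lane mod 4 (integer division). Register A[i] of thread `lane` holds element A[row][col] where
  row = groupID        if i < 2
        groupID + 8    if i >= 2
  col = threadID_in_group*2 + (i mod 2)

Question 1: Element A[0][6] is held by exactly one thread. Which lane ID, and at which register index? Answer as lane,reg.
r=0->g=0,rb=0  c=6->t=3,b0=0
L=0*4+3=3  i=0*2+0=0

3,0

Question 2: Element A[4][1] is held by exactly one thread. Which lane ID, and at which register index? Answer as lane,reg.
16,1

r:4=>grp=4,rB=0  c:1=>tig=0,lo=1
L=4*4+0=16  i=0*2+1=1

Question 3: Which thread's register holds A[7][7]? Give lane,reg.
31,1

r=7->g=7,rb=0  c=7->t=3,b0=1
L=7*4+3=31  i=0*2+1=1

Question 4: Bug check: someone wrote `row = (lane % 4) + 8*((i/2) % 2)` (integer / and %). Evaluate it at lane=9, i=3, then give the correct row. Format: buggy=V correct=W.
buggy=9 correct=10

`(lane % 4) + 8*((i/2) % 2)`[9,3]->9
L=9->g=9>>2=2, t=9&3=1
[3]->row 2+8=10  col 1·2+1=3
row: 9 vs 10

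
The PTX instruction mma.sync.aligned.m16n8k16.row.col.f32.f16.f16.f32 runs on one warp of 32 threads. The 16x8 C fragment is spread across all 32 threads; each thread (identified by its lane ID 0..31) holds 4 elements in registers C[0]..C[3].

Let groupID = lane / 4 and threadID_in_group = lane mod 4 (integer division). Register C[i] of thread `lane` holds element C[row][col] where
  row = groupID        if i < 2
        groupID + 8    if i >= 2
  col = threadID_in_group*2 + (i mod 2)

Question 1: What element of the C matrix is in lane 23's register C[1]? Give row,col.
23: grp=5,tig=3
[1] (5+0,3*2+1) = (5,7)

5,7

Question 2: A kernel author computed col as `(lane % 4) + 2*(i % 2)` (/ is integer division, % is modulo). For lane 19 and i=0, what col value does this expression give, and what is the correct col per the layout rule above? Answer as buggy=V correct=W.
`(lane % 4) + 2*(i % 2)`[19,0]→3
lane 19: G=4 (19/4), T=3 (19%4)
i=0: r=4+0=4, c=3*2+0=6
col: 3 vs 6

buggy=3 correct=6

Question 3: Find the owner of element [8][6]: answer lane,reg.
3,2

r:8=>grp=0,rB=1  c:6=>tig=3,lo=0
L=0*4+3=3  i=1*2+0=2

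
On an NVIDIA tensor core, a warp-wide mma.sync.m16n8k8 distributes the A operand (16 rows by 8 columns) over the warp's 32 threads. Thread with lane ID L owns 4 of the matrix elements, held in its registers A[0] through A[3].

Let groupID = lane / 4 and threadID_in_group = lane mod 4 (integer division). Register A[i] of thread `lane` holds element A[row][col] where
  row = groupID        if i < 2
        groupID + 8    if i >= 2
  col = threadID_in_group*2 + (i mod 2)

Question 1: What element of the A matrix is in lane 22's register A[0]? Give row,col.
5,4

lane 22: G=5 (22/4), T=2 (22%4)
i=0: r=5+0=5, c=2*2+0=4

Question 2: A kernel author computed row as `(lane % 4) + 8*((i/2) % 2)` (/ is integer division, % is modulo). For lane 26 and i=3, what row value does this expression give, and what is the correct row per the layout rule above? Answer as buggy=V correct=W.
`(lane % 4) + 8*((i/2) % 2)`[26,3]=>10
L=26=>grp=26>>2=6, tig=26&3=2
[3]=>row 6+8=14  col 2·2+1=5
row: 10 vs 14

buggy=10 correct=14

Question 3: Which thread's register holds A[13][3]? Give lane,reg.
21,3

r=13→G=5,rhi=1  c=3→T=1,p=1
L=5*4+1=21  i=1*2+1=3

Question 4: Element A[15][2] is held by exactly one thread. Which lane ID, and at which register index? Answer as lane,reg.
29,2

r=15→G=7,rhi=1  c=2→T=1,p=0
L=7*4+1=29  i=1*2+0=2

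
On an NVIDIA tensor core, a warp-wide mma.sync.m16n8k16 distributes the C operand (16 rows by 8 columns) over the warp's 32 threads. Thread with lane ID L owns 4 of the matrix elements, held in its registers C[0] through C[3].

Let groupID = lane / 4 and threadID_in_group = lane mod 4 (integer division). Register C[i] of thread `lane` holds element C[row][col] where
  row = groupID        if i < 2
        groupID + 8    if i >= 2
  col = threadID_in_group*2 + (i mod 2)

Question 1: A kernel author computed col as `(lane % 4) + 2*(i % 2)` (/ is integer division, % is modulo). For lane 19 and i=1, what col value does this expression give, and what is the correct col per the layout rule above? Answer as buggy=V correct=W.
`(lane % 4) + 2*(i % 2)`[19,1]⇒5
19: gr=4,th=3
[1] (4+0,3*2+1) = (4,7)
col: 5 vs 7

buggy=5 correct=7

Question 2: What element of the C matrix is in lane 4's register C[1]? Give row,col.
lane 4: g=1 (4/4), t=0 (4%4)
i=1: r=1+0=1, c=0*2+1=1

1,1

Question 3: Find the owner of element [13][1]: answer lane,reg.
r: 13->gid=5,r8=1  c: 1->tid=0,i&1=1
L=5*4+0=20  i=1*2+1=3

20,3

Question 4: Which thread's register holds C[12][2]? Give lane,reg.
17,2

r=12⇒gr=4,Rb=1  c=2⇒th=1,odd=0
L=4*4+1=17  i=1*2+0=2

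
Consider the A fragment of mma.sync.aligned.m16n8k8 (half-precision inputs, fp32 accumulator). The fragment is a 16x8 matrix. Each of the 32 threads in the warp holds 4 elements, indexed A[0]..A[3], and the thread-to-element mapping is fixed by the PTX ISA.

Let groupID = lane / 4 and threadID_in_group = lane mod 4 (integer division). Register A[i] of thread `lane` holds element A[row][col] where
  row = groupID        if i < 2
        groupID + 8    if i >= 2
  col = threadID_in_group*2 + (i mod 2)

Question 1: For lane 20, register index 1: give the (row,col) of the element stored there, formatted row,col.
5,1

L=20->gid=20>>2=5, tid=20&3=0
[1]->row 5+0=5  col 0·2+1=1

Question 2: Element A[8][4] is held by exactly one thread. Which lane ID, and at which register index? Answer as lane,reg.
2,2

r:8=>grp=0,rB=1  c:4=>tig=2,lo=0
L=0*4+2=2  i=1*2+0=2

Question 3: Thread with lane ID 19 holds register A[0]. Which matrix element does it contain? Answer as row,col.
4,6

lane 19=>19/4=4, 19 mod 4=3
i=0  r:4+0=>4  c:2·3+0=>6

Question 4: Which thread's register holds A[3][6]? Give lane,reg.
r=3→G=3,rhi=0  c=6→T=3,p=0
L=3*4+3=15  i=0*2+0=0

15,0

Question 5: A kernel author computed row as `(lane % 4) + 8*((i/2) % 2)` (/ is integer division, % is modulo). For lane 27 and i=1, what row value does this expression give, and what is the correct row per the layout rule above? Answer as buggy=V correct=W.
buggy=3 correct=6

`(lane % 4) + 8*((i/2) % 2)`[27,1]→3
lane 27: G=6 (27/4), T=3 (27%4)
i=1: r=6+0=6, c=3*2+1=7
row: 3 vs 6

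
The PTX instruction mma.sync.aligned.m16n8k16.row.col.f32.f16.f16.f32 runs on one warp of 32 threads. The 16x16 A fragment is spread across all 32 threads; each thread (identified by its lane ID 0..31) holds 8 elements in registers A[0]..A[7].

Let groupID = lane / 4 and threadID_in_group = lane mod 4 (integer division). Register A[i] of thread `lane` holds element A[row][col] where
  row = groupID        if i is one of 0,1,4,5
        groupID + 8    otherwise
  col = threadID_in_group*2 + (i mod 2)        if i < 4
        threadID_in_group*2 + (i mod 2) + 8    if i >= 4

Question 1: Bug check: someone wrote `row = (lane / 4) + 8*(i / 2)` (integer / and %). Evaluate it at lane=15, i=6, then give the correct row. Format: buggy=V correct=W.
buggy=27 correct=11

`(lane / 4) + 8*(i / 2)`[15,6]->27
L=15->gid=15>>2=3, tid=15&3=3
[6]->row 3+8=11  col 3·2+0+8=14
row: 27 vs 11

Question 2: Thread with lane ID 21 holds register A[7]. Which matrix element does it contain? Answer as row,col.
L=21⇒gr=21>>2=5, th=21&3=1
[7]⇒row 5+8=13  col 1·2+1+8=11

13,11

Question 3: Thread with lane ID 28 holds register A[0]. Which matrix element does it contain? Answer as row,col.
lane 28→28/4=7, 28 mod 4=0
i=0  r:7+0→7  c:2·0+0+0→0

7,0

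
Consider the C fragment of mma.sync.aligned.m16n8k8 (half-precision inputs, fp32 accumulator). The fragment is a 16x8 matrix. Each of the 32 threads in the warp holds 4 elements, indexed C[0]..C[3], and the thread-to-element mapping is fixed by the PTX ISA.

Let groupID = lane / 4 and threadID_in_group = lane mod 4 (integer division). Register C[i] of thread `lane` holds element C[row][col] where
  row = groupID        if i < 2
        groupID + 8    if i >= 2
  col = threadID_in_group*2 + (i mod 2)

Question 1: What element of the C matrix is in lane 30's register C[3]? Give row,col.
15,5

lane 30: grp=7 (30/4), tig=2 (30%4)
i=3: r=7+8=15, c=2*2+1=5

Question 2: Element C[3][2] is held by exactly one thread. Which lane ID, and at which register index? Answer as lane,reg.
r: 3->gid=3,r8=0  c: 2->tid=1,i&1=0
L=3*4+1=13  i=0*2+0=0

13,0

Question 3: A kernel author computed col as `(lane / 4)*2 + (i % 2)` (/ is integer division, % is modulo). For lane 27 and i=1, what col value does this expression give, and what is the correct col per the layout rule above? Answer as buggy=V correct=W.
buggy=13 correct=7

`(lane / 4)*2 + (i % 2)`[27,1]->13
L=27->g=27>>2=6, t=27&3=3
[1]->row 6+0=6  col 3·2+1=7
col: 13 vs 7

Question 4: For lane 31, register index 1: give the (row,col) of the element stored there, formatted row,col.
31: grp=7,tig=3
[1] (7+0,3*2+1) = (7,7)

7,7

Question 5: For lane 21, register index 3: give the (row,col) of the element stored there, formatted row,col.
lane 21: gid=5 (21/4), tid=1 (21%4)
i=3: r=5+8=13, c=1*2+1=3

13,3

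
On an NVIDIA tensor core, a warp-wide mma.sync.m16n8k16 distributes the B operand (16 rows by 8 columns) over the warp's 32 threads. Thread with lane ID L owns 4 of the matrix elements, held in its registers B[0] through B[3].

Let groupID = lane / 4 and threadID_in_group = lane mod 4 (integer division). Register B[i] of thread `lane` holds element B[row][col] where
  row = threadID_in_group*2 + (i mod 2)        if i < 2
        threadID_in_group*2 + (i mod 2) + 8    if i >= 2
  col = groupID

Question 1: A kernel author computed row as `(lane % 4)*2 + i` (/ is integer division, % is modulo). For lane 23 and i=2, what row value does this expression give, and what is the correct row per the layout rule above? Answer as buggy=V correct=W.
`(lane % 4)*2 + i`[23,2]=>8
L=23=>grp=23>>2=5, tig=23&3=3
[2]=>row 3·2+0+8=14  col grp=5
row: 8 vs 14

buggy=8 correct=14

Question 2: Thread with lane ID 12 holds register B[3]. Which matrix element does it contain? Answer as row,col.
9,3

12: g=3,t=0
[3] (0*2+1+8,3) = (9,3)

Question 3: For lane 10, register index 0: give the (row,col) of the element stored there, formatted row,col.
10: g=2,t=2
[0] (2*2+0+0,2) = (4,2)

4,2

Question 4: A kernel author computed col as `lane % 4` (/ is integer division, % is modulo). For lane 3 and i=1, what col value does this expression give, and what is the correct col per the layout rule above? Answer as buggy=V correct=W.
buggy=3 correct=0

`lane % 4`[3,1]→3
3: G=0,T=3
[1] (3*2+1+0,0) = (7,0)
col: 3 vs 0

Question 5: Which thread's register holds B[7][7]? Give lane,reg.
c:7=>grp=7  r:7=>rB=0,tig=3,lo=1
L=7*4+3=31  i=0*2+1=1

31,1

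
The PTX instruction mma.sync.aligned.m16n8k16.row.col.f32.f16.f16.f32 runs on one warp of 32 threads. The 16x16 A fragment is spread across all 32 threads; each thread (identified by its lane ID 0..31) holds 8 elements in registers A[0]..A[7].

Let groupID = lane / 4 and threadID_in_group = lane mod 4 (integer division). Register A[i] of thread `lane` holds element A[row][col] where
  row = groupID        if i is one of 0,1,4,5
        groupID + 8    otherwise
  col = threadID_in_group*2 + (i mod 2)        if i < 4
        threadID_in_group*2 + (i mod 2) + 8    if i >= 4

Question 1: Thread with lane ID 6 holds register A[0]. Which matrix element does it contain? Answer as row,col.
L=6->g=6>>2=1, t=6&3=2
[0]->row 1+0=1  col 2·2+0+0=4

1,4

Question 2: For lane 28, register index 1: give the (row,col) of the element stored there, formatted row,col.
7,1

28: g=7,t=0
[1] (7+0,0*2+1+0) = (7,1)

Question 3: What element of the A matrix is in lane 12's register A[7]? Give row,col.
11,9

lane 12: gr=3 (12/4), th=0 (12%4)
i=7: r=3+8=11, c=0*2+1+8=9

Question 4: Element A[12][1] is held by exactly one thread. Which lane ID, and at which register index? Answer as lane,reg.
r=12->g=4,rb=1  c=1->cb=0,t=0,b0=1
L=4*4+0=16  i=0*4+1*2+1=3

16,3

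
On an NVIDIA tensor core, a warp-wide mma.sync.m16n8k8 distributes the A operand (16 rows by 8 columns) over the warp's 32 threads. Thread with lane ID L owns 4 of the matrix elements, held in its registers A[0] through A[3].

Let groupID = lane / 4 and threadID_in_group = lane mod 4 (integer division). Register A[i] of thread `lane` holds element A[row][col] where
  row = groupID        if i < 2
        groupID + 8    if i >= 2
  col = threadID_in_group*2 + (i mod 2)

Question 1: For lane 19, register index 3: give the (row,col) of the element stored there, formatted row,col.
12,7

19: g=4,t=3
[3] (4+8,3*2+1) = (12,7)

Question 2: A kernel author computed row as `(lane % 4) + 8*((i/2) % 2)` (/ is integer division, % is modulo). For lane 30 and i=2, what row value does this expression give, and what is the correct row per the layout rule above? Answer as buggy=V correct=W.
`(lane % 4) + 8*((i/2) % 2)`[30,2]⇒10
30: gr=7,th=2
[2] (7+8,2*2+0) = (15,4)
row: 10 vs 15

buggy=10 correct=15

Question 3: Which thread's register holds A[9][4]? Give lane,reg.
6,2

r=9⇒gr=1,Rb=1  c=4⇒th=2,odd=0
L=1*4+2=6  i=1*2+0=2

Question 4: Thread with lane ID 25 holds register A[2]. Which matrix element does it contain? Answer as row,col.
lane 25: G=6 (25/4), T=1 (25%4)
i=2: r=6+8=14, c=1*2+0=2

14,2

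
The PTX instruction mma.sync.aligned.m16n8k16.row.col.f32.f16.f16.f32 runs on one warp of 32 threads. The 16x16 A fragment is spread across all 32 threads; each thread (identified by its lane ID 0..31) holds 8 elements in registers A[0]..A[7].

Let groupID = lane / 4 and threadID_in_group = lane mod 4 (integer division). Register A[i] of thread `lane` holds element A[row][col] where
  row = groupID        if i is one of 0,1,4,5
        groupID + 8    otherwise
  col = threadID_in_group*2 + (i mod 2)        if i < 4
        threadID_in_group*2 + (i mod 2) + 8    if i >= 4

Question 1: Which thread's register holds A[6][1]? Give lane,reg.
24,1

r=6->g=6,rb=0  c=1->cb=0,t=0,b0=1
L=6*4+0=24  i=0*4+0*2+1=1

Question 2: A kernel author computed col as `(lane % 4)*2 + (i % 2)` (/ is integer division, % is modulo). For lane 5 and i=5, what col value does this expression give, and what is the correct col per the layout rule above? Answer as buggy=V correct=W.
buggy=3 correct=11

`(lane % 4)*2 + (i % 2)`[5,5]→3
lane 5→5/4=1, 5 mod 4=1
i=5  r:1+0→1  c:2·1+1+8→11
col: 3 vs 11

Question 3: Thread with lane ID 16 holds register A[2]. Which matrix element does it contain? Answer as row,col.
12,0

lane 16: G=4 (16/4), T=0 (16%4)
i=2: r=4+8=12, c=0*2+0+0=0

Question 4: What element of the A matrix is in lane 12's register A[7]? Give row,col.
lane 12: g=3 (12/4), t=0 (12%4)
i=7: r=3+8=11, c=0*2+1+8=9

11,9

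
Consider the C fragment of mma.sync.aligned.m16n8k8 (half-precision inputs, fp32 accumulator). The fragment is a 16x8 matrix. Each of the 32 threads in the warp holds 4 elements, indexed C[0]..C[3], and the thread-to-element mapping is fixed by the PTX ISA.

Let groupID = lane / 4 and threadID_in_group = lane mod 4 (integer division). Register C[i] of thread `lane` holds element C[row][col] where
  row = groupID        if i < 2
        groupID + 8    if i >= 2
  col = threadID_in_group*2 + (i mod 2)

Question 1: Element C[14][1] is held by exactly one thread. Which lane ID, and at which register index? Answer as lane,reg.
24,3

r=14->g=6,rb=1  c=1->t=0,b0=1
L=6*4+0=24  i=1*2+1=3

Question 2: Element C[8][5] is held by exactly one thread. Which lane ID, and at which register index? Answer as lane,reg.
2,3

r=8⇒gr=0,Rb=1  c=5⇒th=2,odd=1
L=0*4+2=2  i=1*2+1=3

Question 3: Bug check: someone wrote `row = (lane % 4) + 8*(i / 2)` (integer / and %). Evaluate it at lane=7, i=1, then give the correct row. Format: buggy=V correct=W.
`(lane % 4) + 8*(i / 2)`[7,1]=>3
lane 7: grp=1 (7/4), tig=3 (7%4)
i=1: r=1+0=1, c=3*2+1=7
row: 3 vs 1

buggy=3 correct=1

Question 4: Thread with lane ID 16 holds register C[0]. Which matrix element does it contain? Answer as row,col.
4,0

lane 16->16/4=4, 16 mod 4=0
i=0  r:4+0->4  c:2·0+0->0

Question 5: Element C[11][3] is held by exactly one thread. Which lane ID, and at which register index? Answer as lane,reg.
r=11⇒gr=3,Rb=1  c=3⇒th=1,odd=1
L=3*4+1=13  i=1*2+1=3

13,3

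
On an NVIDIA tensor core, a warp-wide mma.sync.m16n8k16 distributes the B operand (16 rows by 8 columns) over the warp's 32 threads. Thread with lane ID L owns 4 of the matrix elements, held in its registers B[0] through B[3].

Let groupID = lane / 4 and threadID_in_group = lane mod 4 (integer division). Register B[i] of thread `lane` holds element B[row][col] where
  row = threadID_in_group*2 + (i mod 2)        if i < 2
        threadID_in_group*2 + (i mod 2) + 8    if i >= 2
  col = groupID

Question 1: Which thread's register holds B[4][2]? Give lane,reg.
10,0

c: 2->gid=2  r: 4->r8=0,tid=2,i&1=0
L=2*4+2=10  i=0*2+0=0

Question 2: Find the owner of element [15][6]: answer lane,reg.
27,3

c: 6->gid=6  r: 15->r8=1,tid=3,i&1=1
L=6*4+3=27  i=1*2+1=3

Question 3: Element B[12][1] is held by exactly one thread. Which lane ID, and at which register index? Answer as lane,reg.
c: 1->gid=1  r: 12->r8=1,tid=2,i&1=0
L=1*4+2=6  i=1*2+0=2

6,2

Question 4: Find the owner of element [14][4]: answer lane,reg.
c=4⇒gr=4  r=14⇒Rb=1,th=3,odd=0
L=4*4+3=19  i=1*2+0=2

19,2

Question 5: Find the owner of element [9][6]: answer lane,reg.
24,3

c=6->g=6  r=9->rb=1,t=0,b0=1
L=6*4+0=24  i=1*2+1=3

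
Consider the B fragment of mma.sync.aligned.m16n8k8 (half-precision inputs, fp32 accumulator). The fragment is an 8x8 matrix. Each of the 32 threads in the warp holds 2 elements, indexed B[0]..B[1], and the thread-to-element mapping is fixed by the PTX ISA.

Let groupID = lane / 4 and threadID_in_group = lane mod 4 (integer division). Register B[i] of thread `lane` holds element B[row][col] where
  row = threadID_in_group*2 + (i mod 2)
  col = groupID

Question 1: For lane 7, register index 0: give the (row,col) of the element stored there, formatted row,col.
lane 7->7/4=1, 7 mod 4=3
i=0  r:2·3+0->6  c:1

6,1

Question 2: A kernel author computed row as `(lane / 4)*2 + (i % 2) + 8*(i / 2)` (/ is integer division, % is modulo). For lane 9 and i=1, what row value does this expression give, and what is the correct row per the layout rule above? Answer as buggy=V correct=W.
`(lane / 4)*2 + (i % 2) + 8*(i / 2)`[9,1]=>5
lane 9=>9/4=2, 9 mod 4=1
i=1  r:2·1+1=>3  c:2
row: 5 vs 3

buggy=5 correct=3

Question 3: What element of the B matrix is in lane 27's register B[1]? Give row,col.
L=27->gid=27>>2=6, tid=27&3=3
[1]->row 3·2+1=7  col gid=6

7,6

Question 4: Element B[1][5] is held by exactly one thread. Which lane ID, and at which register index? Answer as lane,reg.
c=5⇒gr=5  r=1⇒th=0,odd=1
L=5*4+0=20  i=1=1

20,1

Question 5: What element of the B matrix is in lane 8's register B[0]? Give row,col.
0,2

8: g=2,t=0
[0] (0*2+0,2) = (0,2)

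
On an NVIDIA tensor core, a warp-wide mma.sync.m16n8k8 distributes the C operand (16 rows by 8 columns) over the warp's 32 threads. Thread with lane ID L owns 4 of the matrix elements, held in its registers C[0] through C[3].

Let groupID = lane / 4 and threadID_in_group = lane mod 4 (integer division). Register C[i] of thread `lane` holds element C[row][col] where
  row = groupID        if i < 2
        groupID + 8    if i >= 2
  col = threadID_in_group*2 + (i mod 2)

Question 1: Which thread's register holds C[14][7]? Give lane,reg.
r:14=>grp=6,rB=1  c:7=>tig=3,lo=1
L=6*4+3=27  i=1*2+1=3

27,3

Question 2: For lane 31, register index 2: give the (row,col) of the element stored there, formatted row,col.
15,6

lane 31: G=7 (31/4), T=3 (31%4)
i=2: r=7+8=15, c=3*2+0=6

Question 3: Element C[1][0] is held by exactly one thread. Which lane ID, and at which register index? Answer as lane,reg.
r: 1->gid=1,r8=0  c: 0->tid=0,i&1=0
L=1*4+0=4  i=0*2+0=0

4,0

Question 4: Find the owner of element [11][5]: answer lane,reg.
r=11->g=3,rb=1  c=5->t=2,b0=1
L=3*4+2=14  i=1*2+1=3

14,3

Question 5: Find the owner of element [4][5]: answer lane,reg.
r: 4->gid=4,r8=0  c: 5->tid=2,i&1=1
L=4*4+2=18  i=0*2+1=1

18,1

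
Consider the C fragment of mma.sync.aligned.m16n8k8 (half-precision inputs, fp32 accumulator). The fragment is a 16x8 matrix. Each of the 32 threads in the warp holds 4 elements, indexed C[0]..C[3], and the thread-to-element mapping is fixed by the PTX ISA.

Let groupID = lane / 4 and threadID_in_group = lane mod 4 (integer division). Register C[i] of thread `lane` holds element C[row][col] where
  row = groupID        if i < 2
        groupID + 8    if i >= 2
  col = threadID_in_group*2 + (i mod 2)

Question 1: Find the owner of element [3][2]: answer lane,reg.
13,0

r:3=>grp=3,rB=0  c:2=>tig=1,lo=0
L=3*4+1=13  i=0*2+0=0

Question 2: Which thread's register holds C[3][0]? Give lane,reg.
r: 3->gid=3,r8=0  c: 0->tid=0,i&1=0
L=3*4+0=12  i=0*2+0=0

12,0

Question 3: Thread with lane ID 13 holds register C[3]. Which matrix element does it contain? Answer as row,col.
11,3

lane 13: g=3 (13/4), t=1 (13%4)
i=3: r=3+8=11, c=1*2+1=3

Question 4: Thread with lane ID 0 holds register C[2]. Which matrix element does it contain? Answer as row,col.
8,0

L=0->gid=0>>2=0, tid=0&3=0
[2]->row 0+8=8  col 0·2+0=0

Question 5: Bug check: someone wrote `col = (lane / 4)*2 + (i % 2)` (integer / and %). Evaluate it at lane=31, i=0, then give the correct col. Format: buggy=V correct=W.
buggy=14 correct=6

`(lane / 4)*2 + (i % 2)`[31,0]→14
lane 31→31/4=7, 31 mod 4=3
i=0  r:7+0→7  c:2·3+0→6
col: 14 vs 6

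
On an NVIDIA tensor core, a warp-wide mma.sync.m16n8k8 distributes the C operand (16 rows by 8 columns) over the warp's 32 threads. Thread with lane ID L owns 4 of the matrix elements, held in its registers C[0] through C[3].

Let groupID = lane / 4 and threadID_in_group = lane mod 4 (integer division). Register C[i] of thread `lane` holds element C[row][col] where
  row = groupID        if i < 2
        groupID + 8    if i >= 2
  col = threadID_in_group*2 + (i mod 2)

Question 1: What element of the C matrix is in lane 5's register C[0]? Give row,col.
1,2

L=5->gid=5>>2=1, tid=5&3=1
[0]->row 1+0=1  col 1·2+0=2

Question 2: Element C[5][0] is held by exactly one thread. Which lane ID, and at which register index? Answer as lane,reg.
r=5⇒gr=5,Rb=0  c=0⇒th=0,odd=0
L=5*4+0=20  i=0*2+0=0

20,0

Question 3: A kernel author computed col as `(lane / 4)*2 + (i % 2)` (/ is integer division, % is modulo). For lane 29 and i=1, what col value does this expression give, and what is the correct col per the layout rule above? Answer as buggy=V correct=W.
buggy=15 correct=3

`(lane / 4)*2 + (i % 2)`[29,1]→15
lane 29→29/4=7, 29 mod 4=1
i=1  r:7+0→7  c:2·1+1→3
col: 15 vs 3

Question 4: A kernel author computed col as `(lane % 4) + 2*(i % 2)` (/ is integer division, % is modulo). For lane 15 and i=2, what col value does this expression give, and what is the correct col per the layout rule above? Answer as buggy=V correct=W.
`(lane % 4) + 2*(i % 2)`[15,2]⇒3
lane 15⇒15/4=3, 15 mod 4=3
i=2  r:3+8⇒11  c:2·3+0⇒6
col: 3 vs 6

buggy=3 correct=6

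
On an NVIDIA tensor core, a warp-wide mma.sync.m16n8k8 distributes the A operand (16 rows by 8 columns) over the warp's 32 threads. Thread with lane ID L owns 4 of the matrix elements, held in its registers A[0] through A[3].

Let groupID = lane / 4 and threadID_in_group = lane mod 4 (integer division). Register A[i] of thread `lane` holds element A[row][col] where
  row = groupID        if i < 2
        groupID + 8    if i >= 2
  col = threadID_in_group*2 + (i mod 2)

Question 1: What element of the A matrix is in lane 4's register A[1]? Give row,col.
lane 4⇒4/4=1, 4 mod 4=0
i=1  r:1+0⇒1  c:2·0+1⇒1

1,1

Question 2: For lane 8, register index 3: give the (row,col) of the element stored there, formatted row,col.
lane 8→8/4=2, 8 mod 4=0
i=3  r:2+8→10  c:2·0+1→1

10,1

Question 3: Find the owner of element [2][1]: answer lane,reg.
r=2→G=2,rhi=0  c=1→T=0,p=1
L=2*4+0=8  i=0*2+1=1

8,1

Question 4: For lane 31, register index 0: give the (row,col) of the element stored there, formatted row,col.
lane 31⇒31/4=7, 31 mod 4=3
i=0  r:7+0⇒7  c:2·3+0⇒6

7,6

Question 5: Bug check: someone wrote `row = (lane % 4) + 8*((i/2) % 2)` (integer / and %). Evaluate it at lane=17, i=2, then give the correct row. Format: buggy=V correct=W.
buggy=9 correct=12

`(lane % 4) + 8*((i/2) % 2)`[17,2]⇒9
L=17⇒gr=17>>2=4, th=17&3=1
[2]⇒row 4+8=12  col 1·2+0=2
row: 9 vs 12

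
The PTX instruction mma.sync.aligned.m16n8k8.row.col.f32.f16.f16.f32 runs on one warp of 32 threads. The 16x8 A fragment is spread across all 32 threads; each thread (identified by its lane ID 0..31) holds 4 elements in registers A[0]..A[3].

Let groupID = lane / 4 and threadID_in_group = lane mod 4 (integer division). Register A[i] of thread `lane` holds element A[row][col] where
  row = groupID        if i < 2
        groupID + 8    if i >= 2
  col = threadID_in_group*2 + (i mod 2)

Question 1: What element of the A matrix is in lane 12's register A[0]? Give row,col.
3,0

12: grp=3,tig=0
[0] (3+0,0*2+0) = (3,0)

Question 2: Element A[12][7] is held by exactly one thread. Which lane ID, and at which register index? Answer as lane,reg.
19,3

r=12⇒gr=4,Rb=1  c=7⇒th=3,odd=1
L=4*4+3=19  i=1*2+1=3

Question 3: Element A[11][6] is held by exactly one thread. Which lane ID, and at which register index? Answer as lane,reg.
15,2

r:11=>grp=3,rB=1  c:6=>tig=3,lo=0
L=3*4+3=15  i=1*2+0=2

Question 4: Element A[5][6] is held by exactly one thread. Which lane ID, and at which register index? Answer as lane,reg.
r=5⇒gr=5,Rb=0  c=6⇒th=3,odd=0
L=5*4+3=23  i=0*2+0=0

23,0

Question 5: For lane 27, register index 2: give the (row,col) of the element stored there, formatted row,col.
lane 27->27/4=6, 27 mod 4=3
i=2  r:6+8->14  c:2·3+0->6

14,6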